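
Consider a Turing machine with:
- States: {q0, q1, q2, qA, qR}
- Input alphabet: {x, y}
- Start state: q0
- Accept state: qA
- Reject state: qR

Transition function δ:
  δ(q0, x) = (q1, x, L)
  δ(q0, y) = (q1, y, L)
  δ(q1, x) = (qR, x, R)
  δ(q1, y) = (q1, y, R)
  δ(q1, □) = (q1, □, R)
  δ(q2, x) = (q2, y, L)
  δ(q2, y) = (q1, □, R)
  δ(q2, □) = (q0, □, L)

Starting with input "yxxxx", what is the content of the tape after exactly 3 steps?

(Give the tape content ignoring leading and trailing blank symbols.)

Execution trace:
Initial: [q0]yxxxx
Step 1: δ(q0, y) = (q1, y, L) → [q1]□yxxxx
Step 2: δ(q1, □) = (q1, □, R) → □[q1]yxxxx
Step 3: δ(q1, y) = (q1, y, R) → □y[q1]xxxx

After 3 steps, the tape (ignoring leading/trailing blanks) is: yxxxx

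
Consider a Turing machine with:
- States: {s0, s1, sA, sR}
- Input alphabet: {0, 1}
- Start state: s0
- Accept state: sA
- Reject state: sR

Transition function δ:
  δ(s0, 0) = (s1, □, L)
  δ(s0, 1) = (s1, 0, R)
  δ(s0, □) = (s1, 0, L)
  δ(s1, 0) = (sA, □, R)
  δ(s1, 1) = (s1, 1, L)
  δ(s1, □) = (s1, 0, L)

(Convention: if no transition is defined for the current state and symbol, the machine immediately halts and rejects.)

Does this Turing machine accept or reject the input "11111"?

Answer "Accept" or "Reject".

Execution trace:
Initial: [s0]11111
Step 1: δ(s0, 1) = (s1, 0, R) → 0[s1]1111
Step 2: δ(s1, 1) = (s1, 1, L) → [s1]01111
Step 3: δ(s1, 0) = (sA, □, R) → □[sA]1111

The machine reaches the accept state sA and halts.

Answer: Accept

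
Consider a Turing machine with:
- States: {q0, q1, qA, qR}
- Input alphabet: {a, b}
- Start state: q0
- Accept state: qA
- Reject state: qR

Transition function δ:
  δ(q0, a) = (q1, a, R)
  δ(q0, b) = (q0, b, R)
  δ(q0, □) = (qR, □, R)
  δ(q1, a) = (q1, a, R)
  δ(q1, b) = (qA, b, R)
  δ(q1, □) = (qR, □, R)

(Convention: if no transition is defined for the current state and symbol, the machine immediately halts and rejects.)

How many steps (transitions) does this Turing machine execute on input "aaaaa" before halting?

Execution trace:
Initial: [q0]aaaaa
Step 1: δ(q0, a) = (q1, a, R) → a[q1]aaaa
Step 2: δ(q1, a) = (q1, a, R) → aa[q1]aaa
Step 3: δ(q1, a) = (q1, a, R) → aaa[q1]aa
Step 4: δ(q1, a) = (q1, a, R) → aaaa[q1]a
Step 5: δ(q1, a) = (q1, a, R) → aaaaa[q1]□
Step 6: δ(q1, □) = (qR, □, R) → aaaaa□[qR]□

The machine reaches the reject state qR and halts.

The machine executed 6 steps before halting.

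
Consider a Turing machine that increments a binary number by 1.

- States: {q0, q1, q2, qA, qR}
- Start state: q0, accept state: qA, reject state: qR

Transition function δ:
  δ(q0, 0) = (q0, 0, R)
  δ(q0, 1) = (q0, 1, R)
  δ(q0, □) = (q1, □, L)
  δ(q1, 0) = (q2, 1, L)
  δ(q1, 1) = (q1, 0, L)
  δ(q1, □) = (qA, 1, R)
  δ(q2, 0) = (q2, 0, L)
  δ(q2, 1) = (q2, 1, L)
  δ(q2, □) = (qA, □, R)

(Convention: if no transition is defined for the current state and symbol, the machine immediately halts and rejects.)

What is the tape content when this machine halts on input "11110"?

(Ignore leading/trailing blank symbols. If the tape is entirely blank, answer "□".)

Execution trace:
Initial: [q0]11110
Step 1: δ(q0, 1) = (q0, 1, R) → 1[q0]1110
Step 2: δ(q0, 1) = (q0, 1, R) → 11[q0]110
Step 3: δ(q0, 1) = (q0, 1, R) → 111[q0]10
Step 4: δ(q0, 1) = (q0, 1, R) → 1111[q0]0
Step 5: δ(q0, 0) = (q0, 0, R) → 11110[q0]□
Step 6: δ(q0, □) = (q1, □, L) → 1111[q1]0□
Step 7: δ(q1, 0) = (q2, 1, L) → 111[q2]11□
Step 8: δ(q2, 1) = (q2, 1, L) → 11[q2]111□
Step 9: δ(q2, 1) = (q2, 1, L) → 1[q2]1111□
Step 10: δ(q2, 1) = (q2, 1, L) → [q2]11111□
Step 11: δ(q2, 1) = (q2, 1, L) → [q2]□11111□
Step 12: δ(q2, □) = (qA, □, R) → □[qA]11111□

The machine reaches the accept state qA and halts.

Final tape (ignoring leading/trailing blanks): 11111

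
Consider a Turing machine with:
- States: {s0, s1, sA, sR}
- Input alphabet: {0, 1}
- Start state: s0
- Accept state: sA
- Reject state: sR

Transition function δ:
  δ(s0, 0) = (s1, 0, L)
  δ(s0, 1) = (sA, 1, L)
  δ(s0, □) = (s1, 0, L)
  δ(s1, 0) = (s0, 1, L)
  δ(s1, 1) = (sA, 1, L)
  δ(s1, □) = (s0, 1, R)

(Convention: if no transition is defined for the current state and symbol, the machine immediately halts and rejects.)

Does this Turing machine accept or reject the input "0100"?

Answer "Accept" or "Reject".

Execution trace:
Initial: [s0]0100
Step 1: δ(s0, 0) = (s1, 0, L) → [s1]□0100
Step 2: δ(s1, □) = (s0, 1, R) → 1[s0]0100
Step 3: δ(s0, 0) = (s1, 0, L) → [s1]10100
Step 4: δ(s1, 1) = (sA, 1, L) → [sA]□10100

The machine reaches the accept state sA and halts.

Answer: Accept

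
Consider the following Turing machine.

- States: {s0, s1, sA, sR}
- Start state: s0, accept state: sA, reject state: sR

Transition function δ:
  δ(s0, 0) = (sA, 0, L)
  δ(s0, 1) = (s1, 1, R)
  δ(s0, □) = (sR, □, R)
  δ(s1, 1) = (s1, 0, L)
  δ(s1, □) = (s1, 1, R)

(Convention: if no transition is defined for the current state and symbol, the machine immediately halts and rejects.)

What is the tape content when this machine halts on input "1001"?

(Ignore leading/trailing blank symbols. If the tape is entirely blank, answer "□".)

Execution trace:
Initial: [s0]1001
Step 1: δ(s0, 1) = (s1, 1, R) → 1[s1]001

No transition is defined for δ(s1, 0). By convention the machine halts and rejects.

Final tape (ignoring leading/trailing blanks): 1001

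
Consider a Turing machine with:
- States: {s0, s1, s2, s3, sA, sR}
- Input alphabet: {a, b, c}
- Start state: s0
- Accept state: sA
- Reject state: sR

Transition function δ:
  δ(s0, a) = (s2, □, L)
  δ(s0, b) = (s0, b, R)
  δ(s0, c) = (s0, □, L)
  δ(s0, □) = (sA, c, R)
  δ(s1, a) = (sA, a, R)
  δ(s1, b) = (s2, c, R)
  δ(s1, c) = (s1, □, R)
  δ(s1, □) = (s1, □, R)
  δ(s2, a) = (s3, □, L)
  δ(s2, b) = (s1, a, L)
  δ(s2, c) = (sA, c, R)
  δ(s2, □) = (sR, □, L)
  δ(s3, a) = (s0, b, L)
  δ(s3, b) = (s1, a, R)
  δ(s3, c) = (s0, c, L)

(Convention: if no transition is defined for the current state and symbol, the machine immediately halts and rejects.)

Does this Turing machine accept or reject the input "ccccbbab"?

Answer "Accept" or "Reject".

Execution trace:
Initial: [s0]ccccbbab
Step 1: δ(s0, c) = (s0, □, L) → [s0]□□cccbbab
Step 2: δ(s0, □) = (sA, c, R) → c[sA]□cccbbab

The machine reaches the accept state sA and halts.

Answer: Accept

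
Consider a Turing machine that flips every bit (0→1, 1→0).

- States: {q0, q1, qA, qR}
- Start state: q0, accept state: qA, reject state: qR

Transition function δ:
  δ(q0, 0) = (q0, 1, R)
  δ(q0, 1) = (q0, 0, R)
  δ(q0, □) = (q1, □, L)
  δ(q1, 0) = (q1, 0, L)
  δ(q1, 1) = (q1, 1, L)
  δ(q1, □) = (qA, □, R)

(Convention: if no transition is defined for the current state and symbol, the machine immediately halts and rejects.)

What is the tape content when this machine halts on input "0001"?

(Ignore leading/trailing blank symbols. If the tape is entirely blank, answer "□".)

Execution trace:
Initial: [q0]0001
Step 1: δ(q0, 0) = (q0, 1, R) → 1[q0]001
Step 2: δ(q0, 0) = (q0, 1, R) → 11[q0]01
Step 3: δ(q0, 0) = (q0, 1, R) → 111[q0]1
Step 4: δ(q0, 1) = (q0, 0, R) → 1110[q0]□
Step 5: δ(q0, □) = (q1, □, L) → 111[q1]0□
Step 6: δ(q1, 0) = (q1, 0, L) → 11[q1]10□
Step 7: δ(q1, 1) = (q1, 1, L) → 1[q1]110□
Step 8: δ(q1, 1) = (q1, 1, L) → [q1]1110□
Step 9: δ(q1, 1) = (q1, 1, L) → [q1]□1110□
Step 10: δ(q1, □) = (qA, □, R) → □[qA]1110□

The machine reaches the accept state qA and halts.

Final tape (ignoring leading/trailing blanks): 1110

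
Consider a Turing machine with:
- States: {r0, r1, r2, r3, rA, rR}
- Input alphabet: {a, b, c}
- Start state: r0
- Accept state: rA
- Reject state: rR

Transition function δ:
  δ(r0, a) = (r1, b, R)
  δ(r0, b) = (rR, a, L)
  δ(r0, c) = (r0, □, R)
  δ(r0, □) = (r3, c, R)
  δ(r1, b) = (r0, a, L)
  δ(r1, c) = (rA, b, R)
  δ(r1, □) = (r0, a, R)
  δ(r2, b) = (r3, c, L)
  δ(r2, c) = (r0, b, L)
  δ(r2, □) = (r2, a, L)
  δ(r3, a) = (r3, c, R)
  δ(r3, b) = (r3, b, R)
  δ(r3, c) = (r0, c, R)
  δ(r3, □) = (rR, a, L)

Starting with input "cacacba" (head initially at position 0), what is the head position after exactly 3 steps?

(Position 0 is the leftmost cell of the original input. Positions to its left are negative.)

Execution trace (head position shown):
Step 0: [r0]cacacba  (head at position 0)
Step 1: move right → □[r0]acacba  (head at position 1)
Step 2: move right → □b[r1]cacba  (head at position 2)
Step 3: move right → □bb[rA]acba  (head at position 3)

After 3 steps, the head is at position 3.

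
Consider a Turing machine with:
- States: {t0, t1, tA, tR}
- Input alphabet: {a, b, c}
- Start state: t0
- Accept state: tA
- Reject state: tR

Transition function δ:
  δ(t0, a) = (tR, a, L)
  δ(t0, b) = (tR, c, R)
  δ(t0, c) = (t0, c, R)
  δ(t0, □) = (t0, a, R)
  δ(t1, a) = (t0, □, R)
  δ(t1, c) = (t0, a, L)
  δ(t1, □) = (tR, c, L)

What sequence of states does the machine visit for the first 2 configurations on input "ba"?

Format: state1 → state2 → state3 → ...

Execution trace:
Initial: [t0]ba
Step 1: δ(t0, b) = (tR, c, R) → c[tR]a

The machine reaches the reject state tR and halts.

State sequence: t0 → tR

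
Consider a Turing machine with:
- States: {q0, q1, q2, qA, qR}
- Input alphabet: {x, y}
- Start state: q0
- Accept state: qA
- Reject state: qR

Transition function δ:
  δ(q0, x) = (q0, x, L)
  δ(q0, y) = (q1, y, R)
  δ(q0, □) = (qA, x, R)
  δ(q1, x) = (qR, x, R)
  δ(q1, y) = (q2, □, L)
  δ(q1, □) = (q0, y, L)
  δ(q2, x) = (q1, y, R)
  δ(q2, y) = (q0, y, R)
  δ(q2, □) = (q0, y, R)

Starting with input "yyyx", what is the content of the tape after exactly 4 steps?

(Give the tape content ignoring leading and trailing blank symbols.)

Execution trace:
Initial: [q0]yyyx
Step 1: δ(q0, y) = (q1, y, R) → y[q1]yyx
Step 2: δ(q1, y) = (q2, □, L) → [q2]y□yx
Step 3: δ(q2, y) = (q0, y, R) → y[q0]□yx
Step 4: δ(q0, □) = (qA, x, R) → yx[qA]yx

The machine reaches the accept state qA and halts.

After 4 steps, the tape (ignoring leading/trailing blanks) is: yxyx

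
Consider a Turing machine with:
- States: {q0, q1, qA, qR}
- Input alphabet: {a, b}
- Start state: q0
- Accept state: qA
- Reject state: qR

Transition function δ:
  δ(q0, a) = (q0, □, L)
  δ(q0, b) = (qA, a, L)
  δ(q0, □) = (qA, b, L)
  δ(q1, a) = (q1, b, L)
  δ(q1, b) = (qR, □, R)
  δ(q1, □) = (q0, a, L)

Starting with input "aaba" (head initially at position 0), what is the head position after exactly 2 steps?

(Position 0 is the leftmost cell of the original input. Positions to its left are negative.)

Execution trace (head position shown):
Step 0: [q0]aaba  (head at position 0)
Step 1: move left → [q0]□□aba  (head at position -1)
Step 2: move left → [qA]□b□aba  (head at position -2)

After 2 steps, the head is at position -2.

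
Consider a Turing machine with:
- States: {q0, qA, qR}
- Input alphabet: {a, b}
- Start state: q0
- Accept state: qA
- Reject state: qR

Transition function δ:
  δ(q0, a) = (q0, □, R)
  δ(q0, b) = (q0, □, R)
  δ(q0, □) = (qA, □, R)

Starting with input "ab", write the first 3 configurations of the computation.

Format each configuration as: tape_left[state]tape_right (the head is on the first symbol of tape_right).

Transitions applied:
Step 1: δ(q0, a) = (q0, □, R)
Step 2: δ(q0, b) = (q0, □, R)

The first 3 configurations are:
[q0]ab ⊢ □[q0]b ⊢ □□[q0]□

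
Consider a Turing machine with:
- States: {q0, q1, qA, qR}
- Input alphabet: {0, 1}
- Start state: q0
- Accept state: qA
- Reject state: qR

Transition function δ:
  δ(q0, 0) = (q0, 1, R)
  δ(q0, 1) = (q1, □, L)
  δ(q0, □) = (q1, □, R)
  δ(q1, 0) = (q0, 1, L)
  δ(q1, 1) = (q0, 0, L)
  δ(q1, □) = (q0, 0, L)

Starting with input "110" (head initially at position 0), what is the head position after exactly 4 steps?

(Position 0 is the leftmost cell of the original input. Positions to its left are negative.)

Execution trace (head position shown):
Step 0: [q0]110  (head at position 0)
Step 1: move left → [q1]□□10  (head at position -1)
Step 2: move left → [q0]□0□10  (head at position -2)
Step 3: move right → □[q1]0□10  (head at position -1)
Step 4: move left → [q0]□1□10  (head at position -2)

After 4 steps, the head is at position -2.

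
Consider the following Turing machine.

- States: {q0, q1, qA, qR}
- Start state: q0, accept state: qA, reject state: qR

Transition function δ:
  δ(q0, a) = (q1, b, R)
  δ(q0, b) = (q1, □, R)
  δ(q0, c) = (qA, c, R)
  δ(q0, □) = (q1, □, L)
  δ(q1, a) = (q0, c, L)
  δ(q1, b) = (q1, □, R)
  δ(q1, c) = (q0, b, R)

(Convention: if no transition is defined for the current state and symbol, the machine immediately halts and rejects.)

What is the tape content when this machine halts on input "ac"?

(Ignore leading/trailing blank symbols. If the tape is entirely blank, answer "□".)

Execution trace:
Initial: [q0]ac
Step 1: δ(q0, a) = (q1, b, R) → b[q1]c
Step 2: δ(q1, c) = (q0, b, R) → bb[q0]□
Step 3: δ(q0, □) = (q1, □, L) → b[q1]b□
Step 4: δ(q1, b) = (q1, □, R) → b□[q1]□

No transition is defined for δ(q1, □). By convention the machine halts and rejects.

Final tape (ignoring leading/trailing blanks): b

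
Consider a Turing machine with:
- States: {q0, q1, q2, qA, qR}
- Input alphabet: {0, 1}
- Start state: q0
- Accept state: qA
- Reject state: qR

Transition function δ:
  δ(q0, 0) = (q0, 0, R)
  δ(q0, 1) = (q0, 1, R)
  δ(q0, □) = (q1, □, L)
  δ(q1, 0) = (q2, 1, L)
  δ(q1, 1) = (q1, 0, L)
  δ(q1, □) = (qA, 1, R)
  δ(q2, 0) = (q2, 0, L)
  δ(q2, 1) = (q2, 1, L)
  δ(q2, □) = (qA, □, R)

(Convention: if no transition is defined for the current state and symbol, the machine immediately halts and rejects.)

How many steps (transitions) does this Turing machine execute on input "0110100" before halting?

Execution trace:
Initial: [q0]0110100
Step 1: δ(q0, 0) = (q0, 0, R) → 0[q0]110100
Step 2: δ(q0, 1) = (q0, 1, R) → 01[q0]10100
Step 3: δ(q0, 1) = (q0, 1, R) → 011[q0]0100
Step 4: δ(q0, 0) = (q0, 0, R) → 0110[q0]100
Step 5: δ(q0, 1) = (q0, 1, R) → 01101[q0]00
Step 6: δ(q0, 0) = (q0, 0, R) → 011010[q0]0
Step 7: δ(q0, 0) = (q0, 0, R) → 0110100[q0]□
Step 8: δ(q0, □) = (q1, □, L) → 011010[q1]0□
Step 9: δ(q1, 0) = (q2, 1, L) → 01101[q2]01□
Step 10: δ(q2, 0) = (q2, 0, L) → 0110[q2]101□
Step 11: δ(q2, 1) = (q2, 1, L) → 011[q2]0101□
Step 12: δ(q2, 0) = (q2, 0, L) → 01[q2]10101□
Step 13: δ(q2, 1) = (q2, 1, L) → 0[q2]110101□
Step 14: δ(q2, 1) = (q2, 1, L) → [q2]0110101□
Step 15: δ(q2, 0) = (q2, 0, L) → [q2]□0110101□
Step 16: δ(q2, □) = (qA, □, R) → □[qA]0110101□

The machine reaches the accept state qA and halts.

The machine executed 16 steps before halting.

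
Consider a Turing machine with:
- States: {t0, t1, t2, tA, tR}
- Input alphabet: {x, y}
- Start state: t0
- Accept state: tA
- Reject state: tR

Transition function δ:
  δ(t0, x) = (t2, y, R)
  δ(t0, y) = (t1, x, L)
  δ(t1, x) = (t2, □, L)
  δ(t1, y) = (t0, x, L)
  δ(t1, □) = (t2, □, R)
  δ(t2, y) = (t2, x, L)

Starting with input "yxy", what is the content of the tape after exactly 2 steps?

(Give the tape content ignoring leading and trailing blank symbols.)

Execution trace:
Initial: [t0]yxy
Step 1: δ(t0, y) = (t1, x, L) → [t1]□xxy
Step 2: δ(t1, □) = (t2, □, R) → □[t2]xxy

No transition is defined for δ(t2, x). By convention the machine halts and rejects.

After 2 steps, the tape (ignoring leading/trailing blanks) is: xxy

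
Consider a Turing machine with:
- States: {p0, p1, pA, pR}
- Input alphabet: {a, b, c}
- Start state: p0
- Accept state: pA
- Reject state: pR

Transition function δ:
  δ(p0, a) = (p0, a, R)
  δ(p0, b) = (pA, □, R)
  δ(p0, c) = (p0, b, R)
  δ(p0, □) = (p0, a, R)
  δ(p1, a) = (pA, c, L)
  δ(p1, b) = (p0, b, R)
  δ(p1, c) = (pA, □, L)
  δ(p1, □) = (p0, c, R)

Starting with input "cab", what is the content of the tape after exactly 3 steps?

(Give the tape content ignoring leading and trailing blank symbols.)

Execution trace:
Initial: [p0]cab
Step 1: δ(p0, c) = (p0, b, R) → b[p0]ab
Step 2: δ(p0, a) = (p0, a, R) → ba[p0]b
Step 3: δ(p0, b) = (pA, □, R) → ba□[pA]□

The machine reaches the accept state pA and halts.

After 3 steps, the tape (ignoring leading/trailing blanks) is: ba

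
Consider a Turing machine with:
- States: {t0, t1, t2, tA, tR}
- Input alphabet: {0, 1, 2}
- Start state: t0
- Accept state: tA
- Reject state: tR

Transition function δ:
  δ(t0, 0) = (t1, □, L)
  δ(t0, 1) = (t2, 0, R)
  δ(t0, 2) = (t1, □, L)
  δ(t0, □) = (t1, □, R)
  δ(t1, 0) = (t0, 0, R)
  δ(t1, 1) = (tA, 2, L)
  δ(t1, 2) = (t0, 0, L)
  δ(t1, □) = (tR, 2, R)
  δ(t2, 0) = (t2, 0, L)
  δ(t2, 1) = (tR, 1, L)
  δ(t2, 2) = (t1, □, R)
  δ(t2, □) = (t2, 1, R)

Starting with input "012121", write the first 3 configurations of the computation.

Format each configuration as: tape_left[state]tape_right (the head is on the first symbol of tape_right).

Transitions applied:
Step 1: δ(t0, 0) = (t1, □, L)
Step 2: δ(t1, □) = (tR, 2, R)

The first 3 configurations are:
[t0]012121 ⊢ [t1]□□12121 ⊢ 2[tR]□12121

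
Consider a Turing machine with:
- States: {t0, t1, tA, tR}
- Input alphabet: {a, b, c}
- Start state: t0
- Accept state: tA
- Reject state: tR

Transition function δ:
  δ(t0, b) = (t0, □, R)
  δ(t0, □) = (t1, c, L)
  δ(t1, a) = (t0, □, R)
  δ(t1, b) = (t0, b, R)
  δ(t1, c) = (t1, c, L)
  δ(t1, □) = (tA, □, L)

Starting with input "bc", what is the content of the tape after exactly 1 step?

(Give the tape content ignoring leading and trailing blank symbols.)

Execution trace:
Initial: [t0]bc
Step 1: δ(t0, b) = (t0, □, R) → □[t0]c

No transition is defined for δ(t0, c). By convention the machine halts and rejects.

After 1 step, the tape (ignoring leading/trailing blanks) is: c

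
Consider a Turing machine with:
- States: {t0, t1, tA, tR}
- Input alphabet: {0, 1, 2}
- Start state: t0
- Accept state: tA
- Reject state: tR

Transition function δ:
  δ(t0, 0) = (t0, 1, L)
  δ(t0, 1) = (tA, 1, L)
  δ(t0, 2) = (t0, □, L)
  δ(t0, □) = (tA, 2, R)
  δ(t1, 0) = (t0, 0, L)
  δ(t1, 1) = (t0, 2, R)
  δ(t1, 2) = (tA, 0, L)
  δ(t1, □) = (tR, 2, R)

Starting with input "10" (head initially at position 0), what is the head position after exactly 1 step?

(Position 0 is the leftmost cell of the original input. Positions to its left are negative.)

Execution trace (head position shown):
Step 0: [t0]10  (head at position 0)
Step 1: move left → [tA]□10  (head at position -1)

After 1 step, the head is at position -1.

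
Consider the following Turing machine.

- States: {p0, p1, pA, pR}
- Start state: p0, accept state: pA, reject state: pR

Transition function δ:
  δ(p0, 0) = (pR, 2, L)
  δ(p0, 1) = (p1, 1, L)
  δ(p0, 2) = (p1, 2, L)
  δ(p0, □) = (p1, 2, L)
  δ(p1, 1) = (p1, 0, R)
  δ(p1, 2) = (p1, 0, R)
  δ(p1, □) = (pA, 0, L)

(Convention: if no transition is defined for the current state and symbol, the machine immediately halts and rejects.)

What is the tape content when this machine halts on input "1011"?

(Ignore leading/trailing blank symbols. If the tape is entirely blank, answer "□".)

Execution trace:
Initial: [p0]1011
Step 1: δ(p0, 1) = (p1, 1, L) → [p1]□1011
Step 2: δ(p1, □) = (pA, 0, L) → [pA]□01011

The machine reaches the accept state pA and halts.

Final tape (ignoring leading/trailing blanks): 01011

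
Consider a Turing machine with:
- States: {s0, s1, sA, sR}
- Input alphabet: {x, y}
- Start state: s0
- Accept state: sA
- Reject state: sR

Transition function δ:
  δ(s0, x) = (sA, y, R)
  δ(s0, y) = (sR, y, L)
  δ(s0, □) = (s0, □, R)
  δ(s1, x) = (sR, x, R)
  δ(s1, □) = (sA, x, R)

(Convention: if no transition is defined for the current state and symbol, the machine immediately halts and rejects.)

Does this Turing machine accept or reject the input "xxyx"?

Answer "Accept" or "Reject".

Execution trace:
Initial: [s0]xxyx
Step 1: δ(s0, x) = (sA, y, R) → y[sA]xyx

The machine reaches the accept state sA and halts.

Answer: Accept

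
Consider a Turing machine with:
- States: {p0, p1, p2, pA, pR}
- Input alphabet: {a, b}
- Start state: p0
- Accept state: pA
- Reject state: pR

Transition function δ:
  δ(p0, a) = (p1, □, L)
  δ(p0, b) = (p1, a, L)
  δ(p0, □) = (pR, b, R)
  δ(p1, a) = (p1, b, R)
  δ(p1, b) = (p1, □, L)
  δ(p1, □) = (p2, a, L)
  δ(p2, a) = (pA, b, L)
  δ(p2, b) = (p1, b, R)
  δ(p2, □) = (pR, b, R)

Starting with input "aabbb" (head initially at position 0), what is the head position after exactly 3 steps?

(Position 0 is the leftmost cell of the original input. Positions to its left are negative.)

Execution trace (head position shown):
Step 0: [p0]aabbb  (head at position 0)
Step 1: move left → [p1]□□abbb  (head at position -1)
Step 2: move left → [p2]□a□abbb  (head at position -2)
Step 3: move right → b[pR]a□abbb  (head at position -1)

After 3 steps, the head is at position -1.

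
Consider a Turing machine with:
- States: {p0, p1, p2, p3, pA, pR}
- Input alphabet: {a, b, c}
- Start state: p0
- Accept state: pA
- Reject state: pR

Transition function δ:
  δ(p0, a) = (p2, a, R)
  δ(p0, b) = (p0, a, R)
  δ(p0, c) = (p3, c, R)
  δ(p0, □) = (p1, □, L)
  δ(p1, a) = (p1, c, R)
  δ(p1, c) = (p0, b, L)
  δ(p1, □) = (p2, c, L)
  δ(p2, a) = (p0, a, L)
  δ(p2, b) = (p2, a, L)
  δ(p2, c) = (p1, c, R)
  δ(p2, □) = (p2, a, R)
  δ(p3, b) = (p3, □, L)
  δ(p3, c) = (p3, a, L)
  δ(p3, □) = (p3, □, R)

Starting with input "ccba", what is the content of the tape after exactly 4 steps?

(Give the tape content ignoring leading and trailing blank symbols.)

Execution trace:
Initial: [p0]ccba
Step 1: δ(p0, c) = (p3, c, R) → c[p3]cba
Step 2: δ(p3, c) = (p3, a, L) → [p3]caba
Step 3: δ(p3, c) = (p3, a, L) → [p3]□aaba
Step 4: δ(p3, □) = (p3, □, R) → □[p3]aaba

No transition is defined for δ(p3, a). By convention the machine halts and rejects.

After 4 steps, the tape (ignoring leading/trailing blanks) is: aaba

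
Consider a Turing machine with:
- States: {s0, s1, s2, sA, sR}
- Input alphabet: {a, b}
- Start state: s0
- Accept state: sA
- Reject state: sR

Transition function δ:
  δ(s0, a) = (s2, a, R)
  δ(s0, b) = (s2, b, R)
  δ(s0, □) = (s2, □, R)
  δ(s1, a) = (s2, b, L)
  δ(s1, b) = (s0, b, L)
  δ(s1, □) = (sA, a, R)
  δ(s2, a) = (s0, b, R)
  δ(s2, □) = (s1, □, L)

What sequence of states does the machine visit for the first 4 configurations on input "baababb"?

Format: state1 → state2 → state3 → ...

Execution trace:
Initial: [s0]baababb
Step 1: δ(s0, b) = (s2, b, R) → b[s2]aababb
Step 2: δ(s2, a) = (s0, b, R) → bb[s0]ababb
Step 3: δ(s0, a) = (s2, a, R) → bba[s2]babb

No transition is defined for δ(s2, b). By convention the machine halts and rejects.

State sequence: s0 → s2 → s0 → s2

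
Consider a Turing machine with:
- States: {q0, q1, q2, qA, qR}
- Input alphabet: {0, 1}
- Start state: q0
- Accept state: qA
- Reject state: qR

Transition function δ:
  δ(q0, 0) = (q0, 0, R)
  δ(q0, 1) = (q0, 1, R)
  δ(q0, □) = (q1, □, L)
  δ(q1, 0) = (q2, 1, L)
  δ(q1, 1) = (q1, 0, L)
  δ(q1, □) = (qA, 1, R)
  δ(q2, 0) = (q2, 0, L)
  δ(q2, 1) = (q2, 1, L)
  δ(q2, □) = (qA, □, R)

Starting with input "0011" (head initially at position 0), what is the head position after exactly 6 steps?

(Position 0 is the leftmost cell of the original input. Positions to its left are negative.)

Execution trace (head position shown):
Step 0: [q0]0011  (head at position 0)
Step 1: move right → 0[q0]011  (head at position 1)
Step 2: move right → 00[q0]11  (head at position 2)
Step 3: move right → 001[q0]1  (head at position 3)
Step 4: move right → 0011[q0]□  (head at position 4)
Step 5: move left → 001[q1]1□  (head at position 3)
Step 6: move left → 00[q1]10□  (head at position 2)

After 6 steps, the head is at position 2.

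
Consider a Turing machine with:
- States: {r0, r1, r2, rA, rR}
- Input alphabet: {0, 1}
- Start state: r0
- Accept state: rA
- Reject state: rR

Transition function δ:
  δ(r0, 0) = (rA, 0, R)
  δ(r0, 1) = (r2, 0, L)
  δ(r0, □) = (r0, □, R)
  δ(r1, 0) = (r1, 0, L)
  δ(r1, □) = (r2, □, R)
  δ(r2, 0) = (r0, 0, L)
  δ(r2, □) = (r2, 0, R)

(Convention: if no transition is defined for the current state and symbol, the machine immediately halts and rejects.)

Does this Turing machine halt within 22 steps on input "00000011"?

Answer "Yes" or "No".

Execution trace:
Initial: [r0]00000011
Step 1: δ(r0, 0) = (rA, 0, R) → 0[rA]0000011

The machine reaches the accept state rA and halts.
The machine halted after 1 step (within the 22-step bound).

Answer: Yes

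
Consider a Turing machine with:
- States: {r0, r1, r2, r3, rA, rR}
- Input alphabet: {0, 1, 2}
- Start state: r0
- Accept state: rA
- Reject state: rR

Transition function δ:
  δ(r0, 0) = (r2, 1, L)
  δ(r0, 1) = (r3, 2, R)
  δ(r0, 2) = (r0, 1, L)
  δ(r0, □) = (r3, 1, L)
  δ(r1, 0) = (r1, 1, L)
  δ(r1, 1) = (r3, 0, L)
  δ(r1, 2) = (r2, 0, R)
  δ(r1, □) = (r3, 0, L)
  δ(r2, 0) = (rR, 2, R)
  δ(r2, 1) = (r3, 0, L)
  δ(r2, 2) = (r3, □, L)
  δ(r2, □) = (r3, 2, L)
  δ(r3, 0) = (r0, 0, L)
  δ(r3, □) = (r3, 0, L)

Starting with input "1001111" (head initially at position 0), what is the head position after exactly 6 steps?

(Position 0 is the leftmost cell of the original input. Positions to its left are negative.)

Execution trace (head position shown):
Step 0: [r0]1001111  (head at position 0)
Step 1: move right → 2[r3]001111  (head at position 1)
Step 2: move left → [r0]2001111  (head at position 0)
Step 3: move left → [r0]□1001111  (head at position -1)
Step 4: move left → [r3]□11001111  (head at position -2)
Step 5: move left → [r3]□011001111  (head at position -3)
Step 6: move left → [r3]□0011001111  (head at position -4)

After 6 steps, the head is at position -4.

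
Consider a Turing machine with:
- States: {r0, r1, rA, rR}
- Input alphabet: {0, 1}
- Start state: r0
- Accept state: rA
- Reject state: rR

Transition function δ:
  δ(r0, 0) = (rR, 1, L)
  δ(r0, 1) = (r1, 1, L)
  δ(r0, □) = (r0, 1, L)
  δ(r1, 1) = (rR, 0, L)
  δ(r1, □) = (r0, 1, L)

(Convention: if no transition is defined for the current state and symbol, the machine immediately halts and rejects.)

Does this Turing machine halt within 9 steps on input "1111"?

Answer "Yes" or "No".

Execution trace:
Initial: [r0]1111
Step 1: δ(r0, 1) = (r1, 1, L) → [r1]□1111
Step 2: δ(r1, □) = (r0, 1, L) → [r0]□11111
Step 3: δ(r0, □) = (r0, 1, L) → [r0]□111111
Step 4: δ(r0, □) = (r0, 1, L) → [r0]□1111111
Step 5: δ(r0, □) = (r0, 1, L) → [r0]□11111111
Step 6: δ(r0, □) = (r0, 1, L) → [r0]□111111111
Step 7: δ(r0, □) = (r0, 1, L) → [r0]□1111111111
Step 8: δ(r0, □) = (r0, 1, L) → [r0]□11111111111
Step 9: δ(r0, □) = (r0, 1, L) → [r0]□111111111111

The machine has not reached a halting state after 9 steps.
The machine did not halt within the 9-step bound.

Answer: No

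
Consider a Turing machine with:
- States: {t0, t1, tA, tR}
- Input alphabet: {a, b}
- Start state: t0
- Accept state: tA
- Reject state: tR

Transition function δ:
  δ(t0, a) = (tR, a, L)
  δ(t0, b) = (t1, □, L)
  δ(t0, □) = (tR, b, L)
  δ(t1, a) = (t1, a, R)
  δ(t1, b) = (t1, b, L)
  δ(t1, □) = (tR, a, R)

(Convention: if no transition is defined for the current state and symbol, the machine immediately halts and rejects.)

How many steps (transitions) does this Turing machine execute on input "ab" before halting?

Execution trace:
Initial: [t0]ab
Step 1: δ(t0, a) = (tR, a, L) → [tR]□ab

The machine reaches the reject state tR and halts.

The machine executed 1 step before halting.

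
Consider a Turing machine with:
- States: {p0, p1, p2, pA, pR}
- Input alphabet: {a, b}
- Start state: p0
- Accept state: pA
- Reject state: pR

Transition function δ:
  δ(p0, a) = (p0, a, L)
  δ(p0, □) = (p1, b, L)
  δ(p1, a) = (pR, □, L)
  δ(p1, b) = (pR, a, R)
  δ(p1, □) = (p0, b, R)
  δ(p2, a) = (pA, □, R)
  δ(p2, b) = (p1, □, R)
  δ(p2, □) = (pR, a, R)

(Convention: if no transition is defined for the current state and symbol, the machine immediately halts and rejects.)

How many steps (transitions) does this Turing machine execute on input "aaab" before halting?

Execution trace:
Initial: [p0]aaab
Step 1: δ(p0, a) = (p0, a, L) → [p0]□aaab
Step 2: δ(p0, □) = (p1, b, L) → [p1]□baaab
Step 3: δ(p1, □) = (p0, b, R) → b[p0]baaab

No transition is defined for δ(p0, b). By convention the machine halts and rejects.

The machine executed 3 steps before halting.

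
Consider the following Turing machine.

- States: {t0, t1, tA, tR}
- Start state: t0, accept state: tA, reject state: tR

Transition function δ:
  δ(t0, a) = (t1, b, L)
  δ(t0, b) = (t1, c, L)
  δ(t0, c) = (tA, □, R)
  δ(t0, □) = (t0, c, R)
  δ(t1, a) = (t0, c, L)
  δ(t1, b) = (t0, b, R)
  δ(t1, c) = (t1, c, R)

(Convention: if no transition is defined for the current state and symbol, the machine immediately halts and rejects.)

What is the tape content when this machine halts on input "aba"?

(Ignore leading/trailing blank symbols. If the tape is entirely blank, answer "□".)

Execution trace:
Initial: [t0]aba
Step 1: δ(t0, a) = (t1, b, L) → [t1]□bba

No transition is defined for δ(t1, □). By convention the machine halts and rejects.

Final tape (ignoring leading/trailing blanks): bba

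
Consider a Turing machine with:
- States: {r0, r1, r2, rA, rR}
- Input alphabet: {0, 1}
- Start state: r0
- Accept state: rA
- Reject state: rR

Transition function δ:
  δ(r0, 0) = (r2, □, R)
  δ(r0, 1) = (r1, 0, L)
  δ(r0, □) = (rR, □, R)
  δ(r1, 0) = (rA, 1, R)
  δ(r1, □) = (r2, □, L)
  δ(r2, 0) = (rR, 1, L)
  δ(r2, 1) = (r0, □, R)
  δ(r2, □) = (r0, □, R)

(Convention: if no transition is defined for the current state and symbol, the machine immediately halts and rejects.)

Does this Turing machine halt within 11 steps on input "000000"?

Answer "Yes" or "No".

Execution trace:
Initial: [r0]000000
Step 1: δ(r0, 0) = (r2, □, R) → □[r2]00000
Step 2: δ(r2, 0) = (rR, 1, L) → [rR]□10000

The machine reaches the reject state rR and halts.
The machine halted after 2 steps (within the 11-step bound).

Answer: Yes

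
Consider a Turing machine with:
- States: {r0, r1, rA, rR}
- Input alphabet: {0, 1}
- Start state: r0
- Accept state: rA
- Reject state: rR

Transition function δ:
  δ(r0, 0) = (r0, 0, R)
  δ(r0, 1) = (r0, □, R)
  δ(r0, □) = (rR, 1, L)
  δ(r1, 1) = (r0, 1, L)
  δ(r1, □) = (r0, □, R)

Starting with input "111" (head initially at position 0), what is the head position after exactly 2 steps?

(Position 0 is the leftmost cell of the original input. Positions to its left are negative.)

Execution trace (head position shown):
Step 0: [r0]111  (head at position 0)
Step 1: move right → □[r0]11  (head at position 1)
Step 2: move right → □□[r0]1  (head at position 2)

After 2 steps, the head is at position 2.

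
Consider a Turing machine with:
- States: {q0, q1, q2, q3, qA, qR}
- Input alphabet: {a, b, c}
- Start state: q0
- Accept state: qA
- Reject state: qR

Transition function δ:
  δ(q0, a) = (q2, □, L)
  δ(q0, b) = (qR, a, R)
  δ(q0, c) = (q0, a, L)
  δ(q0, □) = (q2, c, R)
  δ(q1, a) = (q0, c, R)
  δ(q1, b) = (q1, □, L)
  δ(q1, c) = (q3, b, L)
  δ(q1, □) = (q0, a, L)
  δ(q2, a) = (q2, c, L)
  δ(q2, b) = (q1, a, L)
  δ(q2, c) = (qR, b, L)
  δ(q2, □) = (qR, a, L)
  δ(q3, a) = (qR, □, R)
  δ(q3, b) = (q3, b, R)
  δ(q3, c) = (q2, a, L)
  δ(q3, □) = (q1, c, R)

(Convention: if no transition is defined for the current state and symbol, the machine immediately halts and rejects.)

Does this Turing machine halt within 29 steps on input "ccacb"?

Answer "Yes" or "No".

Execution trace:
Initial: [q0]ccacb
Step 1: δ(q0, c) = (q0, a, L) → [q0]□acacb
Step 2: δ(q0, □) = (q2, c, R) → c[q2]acacb
Step 3: δ(q2, a) = (q2, c, L) → [q2]cccacb
Step 4: δ(q2, c) = (qR, b, L) → [qR]□bccacb

The machine reaches the reject state qR and halts.
The machine halted after 4 steps (within the 29-step bound).

Answer: Yes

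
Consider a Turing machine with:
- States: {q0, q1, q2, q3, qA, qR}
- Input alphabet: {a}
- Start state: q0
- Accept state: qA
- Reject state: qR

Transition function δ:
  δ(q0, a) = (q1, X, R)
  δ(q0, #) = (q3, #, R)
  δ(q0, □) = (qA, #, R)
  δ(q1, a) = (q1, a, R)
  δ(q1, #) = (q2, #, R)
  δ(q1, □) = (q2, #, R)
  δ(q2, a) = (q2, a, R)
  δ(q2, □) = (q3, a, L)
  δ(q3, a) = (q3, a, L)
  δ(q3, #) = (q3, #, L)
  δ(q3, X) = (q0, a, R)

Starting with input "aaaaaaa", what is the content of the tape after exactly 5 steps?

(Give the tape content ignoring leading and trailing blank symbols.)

Execution trace:
Initial: [q0]aaaaaaa
Step 1: δ(q0, a) = (q1, X, R) → X[q1]aaaaaa
Step 2: δ(q1, a) = (q1, a, R) → Xa[q1]aaaaa
Step 3: δ(q1, a) = (q1, a, R) → Xaa[q1]aaaa
Step 4: δ(q1, a) = (q1, a, R) → Xaaa[q1]aaa
Step 5: δ(q1, a) = (q1, a, R) → Xaaaa[q1]aa

After 5 steps, the tape (ignoring leading/trailing blanks) is: Xaaaaaa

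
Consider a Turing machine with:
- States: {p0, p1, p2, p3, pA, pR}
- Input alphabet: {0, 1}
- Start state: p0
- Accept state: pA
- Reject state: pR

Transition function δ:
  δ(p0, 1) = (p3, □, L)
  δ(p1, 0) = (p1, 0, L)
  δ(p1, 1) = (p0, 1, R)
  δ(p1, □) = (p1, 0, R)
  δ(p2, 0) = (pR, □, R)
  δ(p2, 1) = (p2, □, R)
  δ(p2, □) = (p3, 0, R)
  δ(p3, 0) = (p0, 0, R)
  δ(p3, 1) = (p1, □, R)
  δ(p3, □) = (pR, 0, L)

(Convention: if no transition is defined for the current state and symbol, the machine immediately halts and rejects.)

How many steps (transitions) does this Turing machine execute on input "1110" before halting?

Execution trace:
Initial: [p0]1110
Step 1: δ(p0, 1) = (p3, □, L) → [p3]□□110
Step 2: δ(p3, □) = (pR, 0, L) → [pR]□0□110

The machine reaches the reject state pR and halts.

The machine executed 2 steps before halting.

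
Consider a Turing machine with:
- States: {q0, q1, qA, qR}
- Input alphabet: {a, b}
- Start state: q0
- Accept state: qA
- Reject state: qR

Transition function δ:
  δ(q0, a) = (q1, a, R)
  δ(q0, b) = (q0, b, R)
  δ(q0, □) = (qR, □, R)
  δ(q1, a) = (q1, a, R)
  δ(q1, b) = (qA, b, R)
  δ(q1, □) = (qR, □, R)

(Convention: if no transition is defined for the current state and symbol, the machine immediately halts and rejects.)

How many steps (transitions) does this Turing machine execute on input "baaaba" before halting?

Execution trace:
Initial: [q0]baaaba
Step 1: δ(q0, b) = (q0, b, R) → b[q0]aaaba
Step 2: δ(q0, a) = (q1, a, R) → ba[q1]aaba
Step 3: δ(q1, a) = (q1, a, R) → baa[q1]aba
Step 4: δ(q1, a) = (q1, a, R) → baaa[q1]ba
Step 5: δ(q1, b) = (qA, b, R) → baaab[qA]a

The machine reaches the accept state qA and halts.

The machine executed 5 steps before halting.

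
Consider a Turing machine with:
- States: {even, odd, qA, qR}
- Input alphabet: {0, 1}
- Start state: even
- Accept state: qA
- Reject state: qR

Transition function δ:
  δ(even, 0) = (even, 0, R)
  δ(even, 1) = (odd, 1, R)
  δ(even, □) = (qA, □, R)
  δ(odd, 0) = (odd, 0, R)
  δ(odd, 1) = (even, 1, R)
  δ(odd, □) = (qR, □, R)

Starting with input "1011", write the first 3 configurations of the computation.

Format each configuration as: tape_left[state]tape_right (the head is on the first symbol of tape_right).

Transitions applied:
Step 1: δ(even, 1) = (odd, 1, R)
Step 2: δ(odd, 0) = (odd, 0, R)

The first 3 configurations are:
[even]1011 ⊢ 1[odd]011 ⊢ 10[odd]11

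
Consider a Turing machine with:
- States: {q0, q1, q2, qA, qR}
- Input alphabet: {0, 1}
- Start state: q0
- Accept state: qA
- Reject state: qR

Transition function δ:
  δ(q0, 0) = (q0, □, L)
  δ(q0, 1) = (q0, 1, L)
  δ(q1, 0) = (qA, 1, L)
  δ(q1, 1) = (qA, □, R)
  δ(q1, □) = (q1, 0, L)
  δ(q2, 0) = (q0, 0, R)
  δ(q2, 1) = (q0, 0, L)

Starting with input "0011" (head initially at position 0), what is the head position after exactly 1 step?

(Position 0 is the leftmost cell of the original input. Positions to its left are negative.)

Execution trace (head position shown):
Step 0: [q0]0011  (head at position 0)
Step 1: move left → [q0]□□011  (head at position -1)

After 1 step, the head is at position -1.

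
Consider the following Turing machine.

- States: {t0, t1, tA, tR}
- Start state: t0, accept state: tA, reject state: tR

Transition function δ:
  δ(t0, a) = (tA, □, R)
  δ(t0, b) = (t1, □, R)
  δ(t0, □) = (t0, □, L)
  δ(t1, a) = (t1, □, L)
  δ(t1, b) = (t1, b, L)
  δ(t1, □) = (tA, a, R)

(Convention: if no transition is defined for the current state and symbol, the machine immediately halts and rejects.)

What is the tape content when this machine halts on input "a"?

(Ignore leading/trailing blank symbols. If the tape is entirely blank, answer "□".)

Execution trace:
Initial: [t0]a
Step 1: δ(t0, a) = (tA, □, R) → □[tA]□

The machine reaches the accept state tA and halts.

Final tape (ignoring leading/trailing blanks): □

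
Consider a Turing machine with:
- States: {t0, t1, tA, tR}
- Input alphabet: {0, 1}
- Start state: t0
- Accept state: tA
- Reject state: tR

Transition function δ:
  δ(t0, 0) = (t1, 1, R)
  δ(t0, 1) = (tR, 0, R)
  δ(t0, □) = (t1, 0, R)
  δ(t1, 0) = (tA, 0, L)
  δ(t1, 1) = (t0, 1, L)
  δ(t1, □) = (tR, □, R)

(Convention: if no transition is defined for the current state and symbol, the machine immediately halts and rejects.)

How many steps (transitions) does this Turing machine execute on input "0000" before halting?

Execution trace:
Initial: [t0]0000
Step 1: δ(t0, 0) = (t1, 1, R) → 1[t1]000
Step 2: δ(t1, 0) = (tA, 0, L) → [tA]1000

The machine reaches the accept state tA and halts.

The machine executed 2 steps before halting.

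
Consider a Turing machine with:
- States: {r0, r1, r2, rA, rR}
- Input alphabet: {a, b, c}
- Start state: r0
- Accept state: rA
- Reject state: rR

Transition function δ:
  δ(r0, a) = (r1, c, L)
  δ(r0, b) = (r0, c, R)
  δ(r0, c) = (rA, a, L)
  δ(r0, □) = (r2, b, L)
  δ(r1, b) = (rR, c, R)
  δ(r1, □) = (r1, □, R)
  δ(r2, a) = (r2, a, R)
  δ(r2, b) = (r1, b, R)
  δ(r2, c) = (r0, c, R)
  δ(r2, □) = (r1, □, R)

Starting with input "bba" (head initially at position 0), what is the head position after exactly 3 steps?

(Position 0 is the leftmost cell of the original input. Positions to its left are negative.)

Execution trace (head position shown):
Step 0: [r0]bba  (head at position 0)
Step 1: move right → c[r0]ba  (head at position 1)
Step 2: move right → cc[r0]a  (head at position 2)
Step 3: move left → c[r1]cc  (head at position 1)

After 3 steps, the head is at position 1.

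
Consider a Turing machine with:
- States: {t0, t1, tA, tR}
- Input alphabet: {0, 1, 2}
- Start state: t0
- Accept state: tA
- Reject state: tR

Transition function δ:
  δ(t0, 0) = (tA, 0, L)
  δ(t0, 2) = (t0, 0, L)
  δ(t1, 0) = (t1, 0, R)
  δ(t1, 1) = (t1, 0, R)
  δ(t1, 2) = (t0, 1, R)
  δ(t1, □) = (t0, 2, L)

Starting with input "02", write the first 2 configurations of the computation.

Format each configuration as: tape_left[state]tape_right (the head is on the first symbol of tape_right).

Transitions applied:
Step 1: δ(t0, 0) = (tA, 0, L)

The first 2 configurations are:
[t0]02 ⊢ [tA]□02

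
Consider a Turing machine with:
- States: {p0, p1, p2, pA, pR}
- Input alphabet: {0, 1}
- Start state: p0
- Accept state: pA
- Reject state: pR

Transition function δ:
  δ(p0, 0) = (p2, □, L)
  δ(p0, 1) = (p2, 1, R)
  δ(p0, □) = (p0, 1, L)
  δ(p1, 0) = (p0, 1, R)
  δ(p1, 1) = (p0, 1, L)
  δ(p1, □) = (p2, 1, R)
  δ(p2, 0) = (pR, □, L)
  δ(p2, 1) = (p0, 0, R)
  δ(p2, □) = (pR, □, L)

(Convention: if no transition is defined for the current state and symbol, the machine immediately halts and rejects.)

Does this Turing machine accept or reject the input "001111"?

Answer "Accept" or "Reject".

Execution trace:
Initial: [p0]001111
Step 1: δ(p0, 0) = (p2, □, L) → [p2]□□01111
Step 2: δ(p2, □) = (pR, □, L) → [pR]□□□01111

The machine reaches the reject state pR and halts.

Answer: Reject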